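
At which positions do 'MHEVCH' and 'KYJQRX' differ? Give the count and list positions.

Differing positions: 1, 2, 3, 4, 5, 6. Hamming distance = 6.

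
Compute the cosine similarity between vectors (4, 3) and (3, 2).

With u = (4, 3), v = (3, 2):
u·v = 4·3 + 3·2 = 12 + 6 = 18.
|u| = √(4² + 3²) = √25, |v| = √(3² + 2²) = √13, so |u||v| = √(25·13) = √325.
cos θ = (u·v)/(|u||v|) = 18/√325 ≈ 0.9985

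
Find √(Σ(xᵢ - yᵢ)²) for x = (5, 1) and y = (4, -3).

√(Σ(x_i - y_i)²) = √((5 - 4)² + (1 - (-3))²)
= √(1² + 4²) = √(1 + 16) = √17 ≈ 4.1231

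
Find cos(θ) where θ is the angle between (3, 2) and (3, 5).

With u = (3, 2), v = (3, 5):
u·v = 3·3 + 2·5 = 9 + 10 = 19.
|u| = √(3² + 2²) = √13, |v| = √(3² + 5²) = √34, so |u||v| = √(13·34) = √442.
cos θ = (u·v)/(|u||v|) = 19/√442 ≈ 0.9037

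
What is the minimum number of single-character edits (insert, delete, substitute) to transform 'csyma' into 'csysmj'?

Let D[i][j] be the edit distance between the first i characters of 'csyma' and the first j characters of 'csysmj', with D[i][0] = i, D[0][j] = j, and D[i][j] = D[i-1][j-1] if the characters match, else 1 + min(D[i-1][j], D[i][j-1], D[i-1][j-1]). Filling the table (rows: prefixes of 'csyma', columns: prefixes of 'csysmj'):
     ε  c  s  y  s  m  j
  ε  0  1  2  3  4  5  6
  c  1  0  1  2  3  4  5
  s  2  1  0  1  2  3  4
  y  3  2  1  0  1  2  3
  m  4  3  2  1  1  1  2
  a  5  4  3  2  2  2  2
The bottom-right entry gives D[5][6] = 2, so no sequence of fewer than 2 edits works. Backtracking through the table gives one optimal edit sequence (2 edits):
  csyma → csysma (ins s @4)
  csysma → csysmj (sub a→j @6)
Edit distance = 2.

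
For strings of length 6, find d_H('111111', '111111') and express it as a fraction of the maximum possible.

Differing positions: none. Hamming distance = 0. The maximum possible Hamming distance for length-6 strings is 6, so d_H/6 = 0/6 = 0.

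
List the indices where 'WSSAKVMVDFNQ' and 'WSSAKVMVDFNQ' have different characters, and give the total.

Differing positions: none. Hamming distance = 0.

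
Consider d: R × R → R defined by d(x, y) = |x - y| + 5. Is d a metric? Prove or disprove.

No. d fails identity of indiscernibles (specifically d(x,x) = 0): d(-8, -8) = |-8 - (-8)| + 5 = 0 + 5 = 5 ≠ 0.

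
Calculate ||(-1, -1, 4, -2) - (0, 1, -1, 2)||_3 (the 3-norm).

(Σ|x_i - y_i|^3)^(1/3) = (|-1 - 0|^3 + |-1 - 1|^3 + |4 - (-1)|^3 + |-2 - 2|^3)^(1/3)
= (1^3 + 2^3 + 5^3 + 4^3)^(1/3) = (1 + 8 + 125 + 64)^(1/3) = (198)^(1/3) ≈ 5.8285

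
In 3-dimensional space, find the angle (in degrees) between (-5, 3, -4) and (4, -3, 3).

With u = (-5, 3, -4), v = (4, -3, 3):
u·v = (-5)·4 + 3·(-3) + (-4)·3 = (-20) + (-9) + (-12) = -41.
|u| = √((-5)² + 3² + (-4)²) = √50, |v| = √(4² + (-3)² + 3²) = √34, so |u||v| = √(50·34) = √1700.
cos θ = (u·v)/(|u||v|) = -41/√1700 ≈ -0.994396
θ = arccos(-0.994396) ≈ 173.93°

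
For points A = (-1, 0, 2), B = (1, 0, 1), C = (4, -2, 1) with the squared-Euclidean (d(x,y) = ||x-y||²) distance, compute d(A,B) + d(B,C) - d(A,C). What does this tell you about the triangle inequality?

d(A,B) = 2² + 0² + 1² = 5, d(B,C) = 3² + 2² + 0² = 13, d(A,C) = 5² + 2² + 1² = 30.
d(A,B) + d(B,C) - d(A,C) = 5 + 13 - 30 = 18 - 30 = -12. This is < 0, so the triangle inequality FAILS for these points (squared-Euclidean is not a metric).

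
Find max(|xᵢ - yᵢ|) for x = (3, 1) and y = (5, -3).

max(|x_i - y_i|) = max(|3 - 5|, |1 - (-3)|) = max(2, 4) = 4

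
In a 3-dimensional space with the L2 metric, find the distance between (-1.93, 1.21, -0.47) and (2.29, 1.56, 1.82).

(Σ|x_i - y_i|^2)^(1/2) = (|-1.93 - 2.29|^2 + |1.21 - 1.56|^2 + |-0.47 - 1.82|^2)^(1/2)
= (4.22^2 + 0.35^2 + 2.29^2)^(1/2) = (17.8084 + 0.1225 + 5.2441)^(1/2) = (23.175)^(1/2) ≈ 4.814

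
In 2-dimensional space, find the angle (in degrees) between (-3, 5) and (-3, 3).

With u = (-3, 5), v = (-3, 3):
u·v = (-3)·(-3) + 5·3 = 9 + 15 = 24.
|u| = √((-3)² + 5²) = √34, |v| = √((-3)² + 3²) = √18, so |u||v| = √(34·18) = √612.
cos θ = (u·v)/(|u||v|) = 24/√612 ≈ 0.970143
θ = arccos(0.970143) ≈ 14.04°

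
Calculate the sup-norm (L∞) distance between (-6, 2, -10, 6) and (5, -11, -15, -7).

max(|x_i - y_i|) = max(|-6 - 5|, |2 - (-11)|, |-10 - (-15)|, |6 - (-7)|) = max(11, 13, 5, 13) = 13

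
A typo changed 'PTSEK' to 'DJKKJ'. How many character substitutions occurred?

Differing positions: 1, 2, 3, 4, 5. Hamming distance = 5.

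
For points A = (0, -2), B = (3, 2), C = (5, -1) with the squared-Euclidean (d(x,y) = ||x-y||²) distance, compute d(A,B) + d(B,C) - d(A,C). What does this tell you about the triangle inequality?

d(A,B) = 3² + 4² = 25, d(B,C) = 2² + 3² = 13, d(A,C) = 5² + 1² = 26.
d(A,B) + d(B,C) - d(A,C) = 25 + 13 - 26 = 38 - 26 = 12. This is ≥ 0, so the triangle inequality holds for these points.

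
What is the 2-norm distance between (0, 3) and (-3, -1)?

(Σ|x_i - y_i|^2)^(1/2) = (|0 - (-3)|^2 + |3 - (-1)|^2)^(1/2)
= (3^2 + 4^2)^(1/2) = (9 + 16)^(1/2) = (25)^(1/2) = 5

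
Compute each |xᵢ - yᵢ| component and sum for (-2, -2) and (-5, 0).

Σ|x_i - y_i| = |-2 - (-5)| + |-2 - 0| = 3 + 2 = 5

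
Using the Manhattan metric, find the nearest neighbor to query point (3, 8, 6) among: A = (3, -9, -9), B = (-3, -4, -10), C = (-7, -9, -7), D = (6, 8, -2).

Distances: d(A) = 32, d(B) = 34, d(C) = 40, d(D) = 11. Nearest: D = (6, 8, -2) with distance 11.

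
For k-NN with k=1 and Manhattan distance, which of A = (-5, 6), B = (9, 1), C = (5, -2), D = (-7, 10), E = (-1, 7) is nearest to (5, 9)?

Distances: d(A) = 13, d(B) = 12, d(C) = 11, d(D) = 13, d(E) = 8. Nearest: E = (-1, 7) with distance 8.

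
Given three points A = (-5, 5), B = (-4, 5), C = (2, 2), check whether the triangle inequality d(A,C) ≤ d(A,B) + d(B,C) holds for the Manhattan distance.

d(A,B) = 1 + 0 = 1, d(B,C) = 6 + 3 = 9, d(A,C) = 7 + 3 = 10.
d(A,C) = 10 ≤ 1 + 9 = 10. Triangle inequality is satisfied.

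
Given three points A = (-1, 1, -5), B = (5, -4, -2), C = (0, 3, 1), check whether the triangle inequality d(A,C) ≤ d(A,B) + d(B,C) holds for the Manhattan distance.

d(A,B) = 6 + 5 + 3 = 14, d(B,C) = 5 + 7 + 3 = 15, d(A,C) = 1 + 2 + 6 = 9.
d(A,C) = 9 ≤ 14 + 15 = 29. Triangle inequality is satisfied.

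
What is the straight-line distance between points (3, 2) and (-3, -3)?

√(Σ(x_i - y_i)²) = √((3 - (-3))² + (2 - (-3))²)
= √(6² + 5²) = √(36 + 25) = √61 ≈ 7.8102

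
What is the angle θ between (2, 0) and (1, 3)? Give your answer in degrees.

With u = (2, 0), v = (1, 3):
u·v = 2·1 + 0·3 = 2 + 0 = 2.
|u| = √(2² + 0²) = √4, |v| = √(1² + 3²) = √10, so |u||v| = √(4·10) = √40.
cos θ = (u·v)/(|u||v|) = 2/√40 ≈ 0.316228
θ = arccos(0.316228) ≈ 71.57°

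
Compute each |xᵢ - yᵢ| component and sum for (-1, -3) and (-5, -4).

Σ|x_i - y_i| = |-1 - (-5)| + |-3 - (-4)| = 4 + 1 = 5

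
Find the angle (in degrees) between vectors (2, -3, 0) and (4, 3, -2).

With u = (2, -3, 0), v = (4, 3, -2):
u·v = 2·4 + (-3)·3 + 0·(-2) = 8 + (-9) + 0 = -1.
|u| = √(2² + (-3)² + 0²) = √13, |v| = √(4² + 3² + (-2)²) = √29, so |u||v| = √(13·29) = √377.
cos θ = (u·v)/(|u||v|) = -1/√377 ≈ -0.051503
θ = arccos(-0.051503) ≈ 92.95°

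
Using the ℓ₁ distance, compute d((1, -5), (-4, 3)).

Σ|x_i - y_i| = |1 - (-4)| + |-5 - 3| = 5 + 8 = 13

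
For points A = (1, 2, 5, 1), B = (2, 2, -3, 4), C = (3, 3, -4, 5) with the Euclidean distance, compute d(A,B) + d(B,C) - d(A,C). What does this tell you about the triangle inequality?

d(A,B) = √(1² + 0² + 8² + 3²) = √74 ≈ 8.6023, d(B,C) = √(1² + 1² + 1² + 1²) = √4 = 2, d(A,C) = √(2² + 1² + 9² + 4²) = √102 ≈ 10.0995.
d(A,B) + d(B,C) - d(A,C) = 8.6023 + 2 - 10.0995 = 10.6023 - 10.0995 = 0.5028 (to 4 decimal places). This is ≥ 0, so the triangle inequality holds for these points.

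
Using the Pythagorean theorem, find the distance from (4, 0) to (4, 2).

√(Σ(x_i - y_i)²) = √((4 - 4)² + (0 - 2)²)
= √(0² + (-2)²) = √(0 + 4) = √4 = 2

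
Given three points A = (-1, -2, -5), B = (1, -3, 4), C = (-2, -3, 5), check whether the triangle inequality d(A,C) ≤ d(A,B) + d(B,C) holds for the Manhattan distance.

d(A,B) = 2 + 1 + 9 = 12, d(B,C) = 3 + 0 + 1 = 4, d(A,C) = 1 + 1 + 10 = 12.
d(A,C) = 12 ≤ 12 + 4 = 16. Triangle inequality is satisfied.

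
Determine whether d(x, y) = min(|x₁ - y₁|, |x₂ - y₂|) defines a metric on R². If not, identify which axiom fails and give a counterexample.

No. d fails identity of indiscernibles: take x = (-1, 0) and y = (-1, 8). Then d(x,y) = min(|-1 - (-1)|, |0 - 8|) = min(0, 8) = 0, yet x ≠ y.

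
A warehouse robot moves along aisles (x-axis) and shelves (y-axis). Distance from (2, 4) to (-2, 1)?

Σ|x_i - y_i| = |2 - (-2)| + |4 - 1| = 4 + 3 = 7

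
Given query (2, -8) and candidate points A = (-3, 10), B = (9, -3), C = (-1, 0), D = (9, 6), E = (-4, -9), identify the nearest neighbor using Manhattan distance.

Distances: d(A) = 23, d(B) = 12, d(C) = 11, d(D) = 21, d(E) = 7. Nearest: E = (-4, -9) with distance 7.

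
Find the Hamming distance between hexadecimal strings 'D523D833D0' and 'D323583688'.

Differing positions: 2, 5, 8, 9, 10. Hamming distance = 5.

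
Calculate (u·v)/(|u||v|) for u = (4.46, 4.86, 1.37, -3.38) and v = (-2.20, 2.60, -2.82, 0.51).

With u = (4.46, 4.86, 1.37, -3.38), v = (-2.20, 2.60, -2.82, 0.51):
u·v = 4.46·(-2.2) + 4.86·2.6 + 1.37·(-2.82) + (-3.38)·0.51 = (-9.812) + 12.636 + (-3.8634) + (-1.7238) = -2.7632.
|u| = √(4.46² + 4.86² + 1.37² + (-3.38)²) = √(19.8916 + 23.6196 + 1.8769 + 11.4244) = √56.8125, |v| = √((-2.2)² + 2.6² + (-2.82)² + 0.51²) = √(4.84 + 6.76 + 7.9524 + 0.2601) = √19.8125.
cos θ = (u·v)/(|u||v|) = -2.7632/(√56.8125·√19.8125) ≈ -0.0824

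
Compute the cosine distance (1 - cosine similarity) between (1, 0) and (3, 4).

With u = (1, 0), v = (3, 4):
u·v = 1·3 + 0·4 = 3 + 0 = 3.
|u| = √(1² + 0²) = √1, |v| = √(3² + 4²) = √25, so |u||v| = √(1·25) = √25 = 5.
cos θ = (u·v)/(|u||v|) = 3/5 = 0.6
Cosine distance = 1 - cos θ = 1 - 0.6 = 0.4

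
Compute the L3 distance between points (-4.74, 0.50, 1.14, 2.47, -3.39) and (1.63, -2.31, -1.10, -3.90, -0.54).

(Σ|x_i - y_i|^3)^(1/3) = (|-4.74 - 1.63|^3 + |0.5 - (-2.31)|^3 + |1.14 - (-1.1)|^3 + |2.47 - (-3.9)|^3 + |-3.39 - (-0.54)|^3)^(1/3)
= (6.37^3 + 2.81^3 + 2.24^3 + 6.37^3 + 2.85^3)^(1/3) ≈ (258.4749 + 22.188 + 11.2394 + 258.4749 + 23.1491)^(1/3) = (573.5263)^(1/3) ≈ 8.3084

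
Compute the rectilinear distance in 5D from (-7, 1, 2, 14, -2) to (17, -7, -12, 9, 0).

Σ|x_i - y_i| = |-7 - 17| + |1 - (-7)| + |2 - (-12)| + |14 - 9| + |-2 - 0| = 24 + 8 + 14 + 5 + 2 = 53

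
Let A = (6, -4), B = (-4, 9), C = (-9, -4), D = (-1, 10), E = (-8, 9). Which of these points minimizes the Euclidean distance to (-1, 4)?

Distances: d(A) ≈ 10.6301, d(B) ≈ 5.831, d(C) ≈ 11.3137, d(D) = 6, d(E) ≈ 8.6023. Nearest: B = (-4, 9) with distance 5.831.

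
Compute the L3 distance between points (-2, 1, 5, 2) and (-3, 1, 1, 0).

(Σ|x_i - y_i|^3)^(1/3) = (|-2 - (-3)|^3 + |1 - 1|^3 + |5 - 1|^3 + |2 - 0|^3)^(1/3)
= (1^3 + 0^3 + 4^3 + 2^3)^(1/3) = (1 + 0 + 64 + 8)^(1/3) = (73)^(1/3) ≈ 4.1793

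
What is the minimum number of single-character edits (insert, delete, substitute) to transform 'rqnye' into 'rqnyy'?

Let D[i][j] be the edit distance between the first i characters of 'rqnye' and the first j characters of 'rqnyy', with D[i][0] = i, D[0][j] = j, and D[i][j] = D[i-1][j-1] if the characters match, else 1 + min(D[i-1][j], D[i][j-1], D[i-1][j-1]). Filling the table (rows: prefixes of 'rqnye', columns: prefixes of 'rqnyy'):
     ε  r  q  n  y  y
  ε  0  1  2  3  4  5
  r  1  0  1  2  3  4
  q  2  1  0  1  2  3
  n  3  2  1  0  1  2
  y  4  3  2  1  0  1
  e  5  4  3  2  1  1
The bottom-right entry gives D[5][5] = 1, so no sequence of fewer than 1 edit works. Backtracking through the table gives one optimal edit sequence (1 edit):
  rqnye → rqnyy (sub e→y @5)
Edit distance = 1.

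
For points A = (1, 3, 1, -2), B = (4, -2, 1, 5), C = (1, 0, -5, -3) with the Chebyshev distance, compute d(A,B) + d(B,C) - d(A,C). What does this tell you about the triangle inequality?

d(A,B) = max(3, 5, 0, 7) = 7, d(B,C) = max(3, 2, 6, 8) = 8, d(A,C) = max(0, 3, 6, 1) = 6.
d(A,B) + d(B,C) - d(A,C) = 7 + 8 - 6 = 15 - 6 = 9. This is ≥ 0, so the triangle inequality holds for these points.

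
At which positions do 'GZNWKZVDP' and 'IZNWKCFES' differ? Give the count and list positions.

Differing positions: 1, 6, 7, 8, 9. Hamming distance = 5.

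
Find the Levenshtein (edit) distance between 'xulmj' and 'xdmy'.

Let D[i][j] be the edit distance between the first i characters of 'xulmj' and the first j characters of 'xdmy', with D[i][0] = i, D[0][j] = j, and D[i][j] = D[i-1][j-1] if the characters match, else 1 + min(D[i-1][j], D[i][j-1], D[i-1][j-1]). Filling the table (rows: prefixes of 'xulmj', columns: prefixes of 'xdmy'):
     ε  x  d  m  y
  ε  0  1  2  3  4
  x  1  0  1  2  3
  u  2  1  1  2  3
  l  3  2  2  2  3
  m  4  3  3  2  3
  j  5  4  4  3  3
The bottom-right entry gives D[5][4] = 3, so no sequence of fewer than 3 edits works. Backtracking through the table gives one optimal edit sequence (3 edits):
  xulmj → xlmj (del u @2)
  xlmj → xdmj (sub l→d @2)
  xdmj → xdmy (sub j→y @4)
Edit distance = 3.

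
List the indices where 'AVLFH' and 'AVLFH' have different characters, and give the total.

Differing positions: none. Hamming distance = 0.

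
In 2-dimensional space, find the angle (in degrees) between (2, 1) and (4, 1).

With u = (2, 1), v = (4, 1):
u·v = 2·4 + 1·1 = 8 + 1 = 9.
|u| = √(2² + 1²) = √5, |v| = √(4² + 1²) = √17, so |u||v| = √(5·17) = √85.
cos θ = (u·v)/(|u||v|) = 9/√85 ≈ 0.976187
θ = arccos(0.976187) ≈ 12.53°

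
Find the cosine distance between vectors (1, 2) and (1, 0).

With u = (1, 2), v = (1, 0):
u·v = 1·1 + 2·0 = 1 + 0 = 1.
|u| = √(1² + 2²) = √5, |v| = √(1² + 0²) = √1, so |u||v| = √(5·1) = √5.
cos θ = (u·v)/(|u||v|) = 1/√5 ≈ 0.4472
Cosine distance = 1 - cos θ ≈ 1 - 0.4472 = 0.5528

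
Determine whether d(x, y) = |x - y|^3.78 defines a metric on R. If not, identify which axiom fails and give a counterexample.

No. d(x,y) = |x-y|^3.78 fails the triangle inequality since p = 3.78 > 1. Counterexample: x = -2, y = -1, z = 3. d(x,z) = |-2 - 3|^3.78 = 5^3.78 ≈ 438.6384, but d(x,y) + d(y,z) = 1^3.78 + 4^3.78 ≈ 1 + 188.7065 = 189.7065. Since 438.6384 > 189.7065, the triangle inequality is violated.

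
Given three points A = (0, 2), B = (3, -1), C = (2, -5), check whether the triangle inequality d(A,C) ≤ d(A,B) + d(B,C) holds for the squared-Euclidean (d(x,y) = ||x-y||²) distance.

d(A,B) = 3² + 3² = 18, d(B,C) = 1² + 4² = 17, d(A,C) = 2² + 7² = 53.
d(A,C) = 53 > 18 + 17 = 35. Triangle inequality is VIOLATED. (Squared-Euclidean is not a metric — this is a counterexample.)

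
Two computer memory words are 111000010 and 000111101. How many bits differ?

Differing positions: 1, 2, 3, 4, 5, 6, 7, 8, 9. Hamming distance = 9.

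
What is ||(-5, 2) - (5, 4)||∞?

max(|x_i - y_i|) = max(|-5 - 5|, |2 - 4|) = max(10, 2) = 10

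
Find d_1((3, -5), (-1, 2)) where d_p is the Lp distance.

Σ|x_i - y_i| = |3 - (-1)| + |-5 - 2| = 4 + 7 = 11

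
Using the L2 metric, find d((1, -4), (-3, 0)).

√(Σ(x_i - y_i)²) = √((1 - (-3))² + (-4 - 0)²)
= √(4² + (-4)²) = √(16 + 16) = √32 ≈ 5.6569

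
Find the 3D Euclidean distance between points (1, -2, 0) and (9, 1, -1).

√(Σ(x_i - y_i)²) = √((1 - 9)² + (-2 - 1)² + (0 - (-1))²)
= √((-8)² + (-3)² + 1²) = √(64 + 9 + 1) = √74 ≈ 8.6023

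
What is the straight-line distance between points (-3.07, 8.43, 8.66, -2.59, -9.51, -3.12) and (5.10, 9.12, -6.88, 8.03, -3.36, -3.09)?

√(Σ(x_i - y_i)²) = √((-3.07 - 5.1)² + (8.43 - 9.12)² + (8.66 - (-6.88))² + (-2.59 - 8.03)² + (-9.51 - (-3.36))² + (-3.12 - (-3.09))²)
= √((-8.17)² + (-0.69)² + 15.54² + (-10.62)² + (-6.15)² + (-0.03)²) = √(66.7489 + 0.4761 + 241.4916 + 112.7844 + 37.8225 + 0.0009) = √459.3244 ≈ 21.4319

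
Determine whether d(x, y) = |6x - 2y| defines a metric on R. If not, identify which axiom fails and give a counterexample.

No. d fails symmetry: d(4, 5) = |6·4 - 2·5| = |14| = 14, but d(5, 4) = |6·5 - 2·4| = |22| = 22. Since 14 ≠ 22, d(x,y) ≠ d(y,x) in general.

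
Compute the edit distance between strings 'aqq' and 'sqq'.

Let D[i][j] be the edit distance between the first i characters of 'aqq' and the first j characters of 'sqq', with D[i][0] = i, D[0][j] = j, and D[i][j] = D[i-1][j-1] if the characters match, else 1 + min(D[i-1][j], D[i][j-1], D[i-1][j-1]). Filling the table (rows: prefixes of 'aqq', columns: prefixes of 'sqq'):
     ε  s  q  q
  ε  0  1  2  3
  a  1  1  2  3
  q  2  2  1  2
  q  3  3  2  1
The bottom-right entry gives D[3][3] = 1, so no sequence of fewer than 1 edit works. Backtracking through the table gives one optimal edit sequence (1 edit):
  aqq → sqq (sub a→s @1)
Edit distance = 1.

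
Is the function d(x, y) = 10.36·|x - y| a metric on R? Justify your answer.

Yes. Since |x - y| is a metric on R and 10.36 > 0, the positive scalar multiple 10.36·|x - y| is also a metric: scaling by a positive constant preserves non-negativity, identity (d=0 ⟺ |x-y|=0 ⟺ x=y), symmetry, and the triangle inequality.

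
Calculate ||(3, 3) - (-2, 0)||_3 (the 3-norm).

(Σ|x_i - y_i|^3)^(1/3) = (|3 - (-2)|^3 + |3 - 0|^3)^(1/3)
= (5^3 + 3^3)^(1/3) = (125 + 27)^(1/3) = (152)^(1/3) ≈ 5.3368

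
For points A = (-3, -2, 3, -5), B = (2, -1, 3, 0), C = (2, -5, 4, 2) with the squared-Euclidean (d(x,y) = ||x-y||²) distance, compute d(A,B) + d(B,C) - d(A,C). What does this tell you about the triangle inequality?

d(A,B) = 5² + 1² + 0² + 5² = 51, d(B,C) = 0² + 4² + 1² + 2² = 21, d(A,C) = 5² + 3² + 1² + 7² = 84.
d(A,B) + d(B,C) - d(A,C) = 51 + 21 - 84 = 72 - 84 = -12. This is < 0, so the triangle inequality FAILS for these points (squared-Euclidean is not a metric).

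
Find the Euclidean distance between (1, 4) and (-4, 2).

√(Σ(x_i - y_i)²) = √((1 - (-4))² + (4 - 2)²)
= √(5² + 2²) = √(25 + 4) = √29 ≈ 5.3852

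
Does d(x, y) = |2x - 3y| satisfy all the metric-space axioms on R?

No. d fails symmetry: d(9, 4) = |2·9 - 3·4| = |6| = 6, but d(4, 9) = |2·4 - 3·9| = |-19| = 19. Since 6 ≠ 19, d(x,y) ≠ d(y,x) in general.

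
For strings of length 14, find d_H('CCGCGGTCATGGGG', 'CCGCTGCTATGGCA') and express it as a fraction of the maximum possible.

Differing positions: 5, 7, 8, 13, 14. Hamming distance = 5. The maximum possible Hamming distance for length-14 strings is 14, so d_H/14 = 5/14 ≈ 0.3571.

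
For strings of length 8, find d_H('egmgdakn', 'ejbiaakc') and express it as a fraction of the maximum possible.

Differing positions: 2, 3, 4, 5, 8. Hamming distance = 5. The maximum possible Hamming distance for length-8 strings is 8, so d_H/8 = 5/8 = 0.625.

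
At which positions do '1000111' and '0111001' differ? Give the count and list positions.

Differing positions: 1, 2, 3, 4, 5, 6. Hamming distance = 6.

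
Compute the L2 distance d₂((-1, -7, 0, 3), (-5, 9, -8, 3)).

√(Σ(x_i - y_i)²) = √((-1 - (-5))² + (-7 - 9)² + (0 - (-8))² + (3 - 3)²)
= √(4² + (-16)² + 8² + 0²) = √(16 + 256 + 64 + 0) = √336 ≈ 18.3303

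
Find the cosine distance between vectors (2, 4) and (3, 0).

With u = (2, 4), v = (3, 0):
u·v = 2·3 + 4·0 = 6 + 0 = 6.
|u| = √(2² + 4²) = √20, |v| = √(3² + 0²) = √9, so |u||v| = √(20·9) = √180.
cos θ = (u·v)/(|u||v|) = 6/√180 ≈ 0.4472
Cosine distance = 1 - cos θ ≈ 1 - 0.4472 = 0.5528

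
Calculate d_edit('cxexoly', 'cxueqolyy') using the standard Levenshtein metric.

Let D[i][j] be the edit distance between the first i characters of 'cxexoly' and the first j characters of 'cxueqolyy', with D[i][0] = i, D[0][j] = j, and D[i][j] = D[i-1][j-1] if the characters match, else 1 + min(D[i-1][j], D[i][j-1], D[i-1][j-1]). Filling the table (rows: prefixes of 'cxexoly', columns: prefixes of 'cxueqolyy'):
     ε  c  x  u  e  q  o  l  y  y
  ε  0  1  2  3  4  5  6  7  8  9
  c  1  0  1  2  3  4  5  6  7  8
  x  2  1  0  1  2  3  4  5  6  7
  e  3  2  1  1  1  2  3  4  5  6
  x  4  3  2  2  2  2  3  4  5  6
  o  5  4  3  3  3  3  2  3  4  5
  l  6  5  4  4  4  4  3  2  3  4
  y  7  6  5  5  5  5  4  3  2  3
The bottom-right entry gives D[7][9] = 3, so no sequence of fewer than 3 edits works. Backtracking through the table gives one optimal edit sequence (3 edits):
  cxexoly → cxuexoly (ins u @3)
  cxuexoly → cxueqoly (sub x→q @5)
  cxueqoly → cxueqolyy (ins y @8)
Edit distance = 3.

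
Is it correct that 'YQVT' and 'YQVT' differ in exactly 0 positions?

Differing positions: none. Hamming distance = 0, so the claim is true.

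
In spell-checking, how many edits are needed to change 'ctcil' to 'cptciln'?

Let D[i][j] be the edit distance between the first i characters of 'ctcil' and the first j characters of 'cptciln', with D[i][0] = i, D[0][j] = j, and D[i][j] = D[i-1][j-1] if the characters match, else 1 + min(D[i-1][j], D[i][j-1], D[i-1][j-1]). Filling the table (rows: prefixes of 'ctcil', columns: prefixes of 'cptciln'):
     ε  c  p  t  c  i  l  n
  ε  0  1  2  3  4  5  6  7
  c  1  0  1  2  3  4  5  6
  t  2  1  1  1  2  3  4  5
  c  3  2  2  2  1  2  3  4
  i  4  3  3  3  2  1  2  3
  l  5  4  4  4  3  2  1  2
The bottom-right entry gives D[5][7] = 2, so no sequence of fewer than 2 edits works. Backtracking through the table gives one optimal edit sequence (2 edits):
  ctcil → cptcil (ins p @2)
  cptcil → cptciln (ins n @7)
Edit distance = 2.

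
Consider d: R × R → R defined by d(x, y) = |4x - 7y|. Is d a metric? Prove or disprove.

No. d fails symmetry: d(2, 3) = |4·2 - 7·3| = |-13| = 13, but d(3, 2) = |4·3 - 7·2| = |-2| = 2. Since 13 ≠ 2, d(x,y) ≠ d(y,x) in general.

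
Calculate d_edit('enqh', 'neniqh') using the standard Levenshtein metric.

Let D[i][j] be the edit distance between the first i characters of 'enqh' and the first j characters of 'neniqh', with D[i][0] = i, D[0][j] = j, and D[i][j] = D[i-1][j-1] if the characters match, else 1 + min(D[i-1][j], D[i][j-1], D[i-1][j-1]). Filling the table (rows: prefixes of 'enqh', columns: prefixes of 'neniqh'):
     ε  n  e  n  i  q  h
  ε  0  1  2  3  4  5  6
  e  1  1  1  2  3  4  5
  n  2  1  2  1  2  3  4
  q  3  2  2  2  2  2  3
  h  4  3  3  3  3  3  2
The bottom-right entry gives D[4][6] = 2, so no sequence of fewer than 2 edits works. Backtracking through the table gives one optimal edit sequence (2 edits):
  enqh → nenqh (ins n @1)
  nenqh → neniqh (ins i @4)
Edit distance = 2.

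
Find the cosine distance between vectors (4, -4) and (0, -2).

With u = (4, -4), v = (0, -2):
u·v = 4·0 + (-4)·(-2) = 0 + 8 = 8.
|u| = √(4² + (-4)²) = √32, |v| = √(0² + (-2)²) = √4, so |u||v| = √(32·4) = √128.
cos θ = (u·v)/(|u||v|) = 8/√128 ≈ 0.7071
Cosine distance = 1 - cos θ ≈ 1 - 0.7071 = 0.2929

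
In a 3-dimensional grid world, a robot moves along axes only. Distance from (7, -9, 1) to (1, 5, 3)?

Σ|x_i - y_i| = |7 - 1| + |-9 - 5| + |1 - 3| = 6 + 14 + 2 = 22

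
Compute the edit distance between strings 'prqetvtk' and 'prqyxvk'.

Let D[i][j] be the edit distance between the first i characters of 'prqetvtk' and the first j characters of 'prqyxvk', with D[i][0] = i, D[0][j] = j, and D[i][j] = D[i-1][j-1] if the characters match, else 1 + min(D[i-1][j], D[i][j-1], D[i-1][j-1]). Filling the table (rows: prefixes of 'prqetvtk', columns: prefixes of 'prqyxvk'):
     ε  p  r  q  y  x  v  k
  ε  0  1  2  3  4  5  6  7
  p  1  0  1  2  3  4  5  6
  r  2  1  0  1  2  3  4  5
  q  3  2  1  0  1  2  3  4
  e  4  3  2  1  1  2  3  4
  t  5  4  3  2  2  2  3  4
  v  6  5  4  3  3  3  2  3
  t  7  6  5  4  4  4  3  3
  k  8  7  6  5  5  5  4  3
The bottom-right entry gives D[8][7] = 3, so no sequence of fewer than 3 edits works. Backtracking through the table gives one optimal edit sequence (3 edits):
  prqetvtk → prqytvtk (sub e→y @4)
  prqytvtk → prqyxvtk (sub t→x @5)
  prqyxvtk → prqyxvk (del t @7)
Edit distance = 3.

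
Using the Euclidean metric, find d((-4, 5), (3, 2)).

√(Σ(x_i - y_i)²) = √((-4 - 3)² + (5 - 2)²)
= √((-7)² + 3²) = √(49 + 9) = √58 ≈ 7.6158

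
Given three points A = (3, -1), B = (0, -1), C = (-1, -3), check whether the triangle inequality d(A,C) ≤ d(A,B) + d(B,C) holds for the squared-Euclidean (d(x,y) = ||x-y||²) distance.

d(A,B) = 3² + 0² = 9, d(B,C) = 1² + 2² = 5, d(A,C) = 4² + 2² = 20.
d(A,C) = 20 > 9 + 5 = 14. Triangle inequality is VIOLATED. (Squared-Euclidean is not a metric — this is a counterexample.)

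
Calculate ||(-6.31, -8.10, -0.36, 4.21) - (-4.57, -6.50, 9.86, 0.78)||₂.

√(Σ(x_i - y_i)²) = √((-6.31 - (-4.57))² + (-8.1 - (-6.5))² + (-0.36 - 9.86)² + (4.21 - 0.78)²)
= √((-1.74)² + (-1.6)² + (-10.22)² + 3.43²) = √(3.0276 + 2.56 + 104.4484 + 11.7649) = √121.8009 ≈ 11.0363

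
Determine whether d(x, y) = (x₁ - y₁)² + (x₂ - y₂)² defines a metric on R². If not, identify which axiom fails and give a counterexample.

No. The squared Euclidean distance fails the triangle inequality. Counterexample: x = (0, 0), y = (4, 2), z = (8, 4). d(x,z) = 8² + 4² = 80, but d(x,y) + d(y,z) = (4² + 2²) + (4² + 2²) = 20 + 20 = 40. Since 80 > 40, the triangle inequality is violated. (Note: √d, the ordinary Euclidean distance, IS a metric.)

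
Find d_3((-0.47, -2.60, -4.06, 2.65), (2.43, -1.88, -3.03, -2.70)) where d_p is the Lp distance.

(Σ|x_i - y_i|^3)^(1/3) = (|-0.47 - 2.43|^3 + |-2.6 - (-1.88)|^3 + |-4.06 - (-3.03)|^3 + |2.65 - (-2.7)|^3)^(1/3)
= (2.9^3 + 0.72^3 + 1.03^3 + 5.35^3)^(1/3) ≈ (24.389 + 0.3732 + 1.0927 + 153.1304)^(1/3) = (178.9853)^(1/3) ≈ 5.6356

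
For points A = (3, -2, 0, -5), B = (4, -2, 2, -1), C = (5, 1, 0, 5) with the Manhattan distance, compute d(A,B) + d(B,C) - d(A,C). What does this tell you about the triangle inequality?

d(A,B) = 1 + 0 + 2 + 4 = 7, d(B,C) = 1 + 3 + 2 + 6 = 12, d(A,C) = 2 + 3 + 0 + 10 = 15.
d(A,B) + d(B,C) - d(A,C) = 7 + 12 - 15 = 19 - 15 = 4. This is ≥ 0, so the triangle inequality holds for these points.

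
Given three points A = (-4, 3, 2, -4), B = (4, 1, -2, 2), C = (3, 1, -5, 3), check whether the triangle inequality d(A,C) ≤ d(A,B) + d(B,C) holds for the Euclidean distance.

d(A,B) = √(8² + 2² + 4² + 6²) = √120 ≈ 10.9545, d(B,C) = √(1² + 0² + 3² + 1²) = √11 ≈ 3.3166, d(A,C) = √(7² + 2² + 7² + 7²) = √151 ≈ 12.2882.
d(A,C) ≈ 12.2882 ≤ 10.9545 + 3.3166 = 14.2711. Triangle inequality is satisfied.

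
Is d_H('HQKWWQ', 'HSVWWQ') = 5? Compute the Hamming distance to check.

Differing positions: 2, 3. Hamming distance = 2, so the claim that d_H = 5 is false.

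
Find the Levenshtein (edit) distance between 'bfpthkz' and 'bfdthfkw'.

Let D[i][j] be the edit distance between the first i characters of 'bfpthkz' and the first j characters of 'bfdthfkw', with D[i][0] = i, D[0][j] = j, and D[i][j] = D[i-1][j-1] if the characters match, else 1 + min(D[i-1][j], D[i][j-1], D[i-1][j-1]). Filling the table (rows: prefixes of 'bfpthkz', columns: prefixes of 'bfdthfkw'):
     ε  b  f  d  t  h  f  k  w
  ε  0  1  2  3  4  5  6  7  8
  b  1  0  1  2  3  4  5  6  7
  f  2  1  0  1  2  3  4  5  6
  p  3  2  1  1  2  3  4  5  6
  t  4  3  2  2  1  2  3  4  5
  h  5  4  3  3  2  1  2  3  4
  k  6  5  4  4  3  2  2  2  3
  z  7  6  5  5  4  3  3  3  3
The bottom-right entry gives D[7][8] = 3, so no sequence of fewer than 3 edits works. Backtracking through the table gives one optimal edit sequence (3 edits):
  bfpthkz → bfdthkz (sub p→d @3)
  bfdthkz → bfdthfkz (ins f @6)
  bfdthfkz → bfdthfkw (sub z→w @8)
Edit distance = 3.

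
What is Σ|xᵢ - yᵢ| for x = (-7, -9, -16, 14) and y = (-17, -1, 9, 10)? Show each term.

Σ|x_i - y_i| = |-7 - (-17)| + |-9 - (-1)| + |-16 - 9| + |14 - 10| = 10 + 8 + 25 + 4 = 47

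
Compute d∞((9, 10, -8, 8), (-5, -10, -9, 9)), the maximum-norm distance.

max(|x_i - y_i|) = max(|9 - (-5)|, |10 - (-10)|, |-8 - (-9)|, |8 - 9|) = max(14, 20, 1, 1) = 20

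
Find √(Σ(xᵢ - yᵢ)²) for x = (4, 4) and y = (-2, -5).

√(Σ(x_i - y_i)²) = √((4 - (-2))² + (4 - (-5))²)
= √(6² + 9²) = √(36 + 81) = √117 ≈ 10.8167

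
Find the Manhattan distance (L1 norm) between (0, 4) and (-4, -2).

Σ|x_i - y_i| = |0 - (-4)| + |4 - (-2)| = 4 + 6 = 10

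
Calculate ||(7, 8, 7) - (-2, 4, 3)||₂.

√(Σ(x_i - y_i)²) = √((7 - (-2))² + (8 - 4)² + (7 - 3)²)
= √(9² + 4² + 4²) = √(81 + 16 + 16) = √113 ≈ 10.6301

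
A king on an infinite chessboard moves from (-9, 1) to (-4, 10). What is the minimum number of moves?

max(|x_i - y_i|) = max(|-9 - (-4)|, |1 - 10|) = max(5, 9) = 9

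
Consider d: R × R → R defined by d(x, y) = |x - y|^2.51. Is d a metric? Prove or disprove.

No. d(x,y) = |x-y|^2.51 fails the triangle inequality since p = 2.51 > 1. Counterexample: x = -1, y = 11, z = 20. d(x,z) = |-1 - 20|^2.51 = 21^2.51 ≈ 2083.3893, but d(x,y) + d(y,z) = 12^2.51 + 9^2.51 ≈ 511.3814 + 248.3983 = 759.7797. Since 2083.3893 > 759.7797, the triangle inequality is violated.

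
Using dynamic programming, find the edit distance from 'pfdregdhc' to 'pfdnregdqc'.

Let D[i][j] be the edit distance between the first i characters of 'pfdregdhc' and the first j characters of 'pfdnregdqc', with D[i][0] = i, D[0][j] = j, and D[i][j] = D[i-1][j-1] if the characters match, else 1 + min(D[i-1][j], D[i][j-1], D[i-1][j-1]). Filling the table (rows: prefixes of 'pfdregdhc', columns: prefixes of 'pfdnregdqc'):
     ε  p  f  d  n  r  e  g  d  q  c
  ε  0  1  2  3  4  5  6  7  8  9 10
  p  1  0  1  2  3  4  5  6  7  8  9
  f  2  1  0  1  2  3  4  5  6  7  8
  d  3  2  1  0  1  2  3  4  5  6  7
  r  4  3  2  1  1  1  2  3  4  5  6
  e  5  4  3  2  2  2  1  2  3  4  5
  g  6  5  4  3  3  3  2  1  2  3  4
  d  7  6  5  4  4  4  3  2  1  2  3
  h  8  7  6  5  5  5  4  3  2  2  3
  c  9  8  7  6  6  6  5  4  3  3  2
The bottom-right entry gives D[9][10] = 2, so no sequence of fewer than 2 edits works. Backtracking through the table gives one optimal edit sequence (2 edits):
  pfdregdhc → pfdnregdhc (ins n @4)
  pfdnregdhc → pfdnregdqc (sub h→q @9)
Edit distance = 2.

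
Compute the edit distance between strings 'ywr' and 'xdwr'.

Let D[i][j] be the edit distance between the first i characters of 'ywr' and the first j characters of 'xdwr', with D[i][0] = i, D[0][j] = j, and D[i][j] = D[i-1][j-1] if the characters match, else 1 + min(D[i-1][j], D[i][j-1], D[i-1][j-1]). Filling the table (rows: prefixes of 'ywr', columns: prefixes of 'xdwr'):
     ε  x  d  w  r
  ε  0  1  2  3  4
  y  1  1  2  3  4
  w  2  2  2  2  3
  r  3  3  3  3  2
The bottom-right entry gives D[3][4] = 2, so no sequence of fewer than 2 edits works. Backtracking through the table gives one optimal edit sequence (2 edits):
  ywr → xywr (ins x @1)
  xywr → xdwr (sub y→d @2)
Edit distance = 2.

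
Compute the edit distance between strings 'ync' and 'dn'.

Let D[i][j] be the edit distance between the first i characters of 'ync' and the first j characters of 'dn', with D[i][0] = i, D[0][j] = j, and D[i][j] = D[i-1][j-1] if the characters match, else 1 + min(D[i-1][j], D[i][j-1], D[i-1][j-1]). Filling the table (rows: prefixes of 'ync', columns: prefixes of 'dn'):
     ε  d  n
  ε  0  1  2
  y  1  1  2
  n  2  2  1
  c  3  3  2
The bottom-right entry gives D[3][2] = 2, so no sequence of fewer than 2 edits works. Backtracking through the table gives one optimal edit sequence (2 edits):
  ync → dnc (sub y→d @1)
  dnc → dn (del c @3)
Edit distance = 2.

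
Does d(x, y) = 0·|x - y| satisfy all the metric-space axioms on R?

No. With c = 0, d(x,y) = 0 for all x, y. This fails identity of indiscernibles: d(6, 8) = 0 but 6 ≠ 8.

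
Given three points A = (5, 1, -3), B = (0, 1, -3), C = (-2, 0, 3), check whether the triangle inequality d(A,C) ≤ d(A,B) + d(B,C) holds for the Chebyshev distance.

d(A,B) = max(5, 0, 0) = 5, d(B,C) = max(2, 1, 6) = 6, d(A,C) = max(7, 1, 6) = 7.
d(A,C) = 7 ≤ 5 + 6 = 11. Triangle inequality is satisfied.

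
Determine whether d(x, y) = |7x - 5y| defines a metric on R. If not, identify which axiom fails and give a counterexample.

No. d fails symmetry: d(2, 1) = |7·2 - 5·1| = |9| = 9, but d(1, 2) = |7·1 - 5·2| = |-3| = 3. Since 9 ≠ 3, d(x,y) ≠ d(y,x) in general.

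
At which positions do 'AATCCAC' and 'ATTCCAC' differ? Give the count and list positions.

Differing positions: 2. Hamming distance = 1.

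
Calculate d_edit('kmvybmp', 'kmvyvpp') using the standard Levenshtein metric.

Let D[i][j] be the edit distance between the first i characters of 'kmvybmp' and the first j characters of 'kmvyvpp', with D[i][0] = i, D[0][j] = j, and D[i][j] = D[i-1][j-1] if the characters match, else 1 + min(D[i-1][j], D[i][j-1], D[i-1][j-1]). Filling the table (rows: prefixes of 'kmvybmp', columns: prefixes of 'kmvyvpp'):
     ε  k  m  v  y  v  p  p
  ε  0  1  2  3  4  5  6  7
  k  1  0  1  2  3  4  5  6
  m  2  1  0  1  2  3  4  5
  v  3  2  1  0  1  2  3  4
  y  4  3  2  1  0  1  2  3
  b  5  4  3  2  1  1  2  3
  m  6  5  4  3  2  2  2  3
  p  7  6  5  4  3  3  2  2
The bottom-right entry gives D[7][7] = 2, so no sequence of fewer than 2 edits works. Backtracking through the table gives one optimal edit sequence (2 edits):
  kmvybmp → kmvyvmp (sub b→v @5)
  kmvyvmp → kmvyvpp (sub m→p @6)
Edit distance = 2.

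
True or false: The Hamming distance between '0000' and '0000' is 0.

Differing positions: none. Hamming distance = 0, so the claim is true.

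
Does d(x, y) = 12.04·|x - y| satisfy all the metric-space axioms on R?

Yes. Since |x - y| is a metric on R and 12.04 > 0, the positive scalar multiple 12.04·|x - y| is also a metric: scaling by a positive constant preserves non-negativity, identity (d=0 ⟺ |x-y|=0 ⟺ x=y), symmetry, and the triangle inequality.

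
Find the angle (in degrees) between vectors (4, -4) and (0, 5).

With u = (4, -4), v = (0, 5):
u·v = 4·0 + (-4)·5 = 0 + (-20) = -20.
|u| = √(4² + (-4)²) = √32, |v| = √(0² + 5²) = √25, so |u||v| = √(32·25) = √800.
cos θ = (u·v)/(|u||v|) = -20/√800 ≈ -0.707107
θ = arccos(-0.707107) ≈ 135°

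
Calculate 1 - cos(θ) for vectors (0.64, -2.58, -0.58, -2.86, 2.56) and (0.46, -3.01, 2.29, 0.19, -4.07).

With u = (0.64, -2.58, -0.58, -2.86, 2.56), v = (0.46, -3.01, 2.29, 0.19, -4.07):
u·v = 0.64·0.46 + (-2.58)·(-3.01) + (-0.58)·2.29 + (-2.86)·0.19 + 2.56·(-4.07) = 0.2944 + 7.7658 + (-1.3282) + (-0.5434) + (-10.4192) = -4.2306.
|u| = √(0.64² + (-2.58)² + (-0.58)² + (-2.86)² + 2.56²) = √(0.4096 + 6.6564 + 0.3364 + 8.1796 + 6.5536) = √22.1356, |v| = √(0.46² + (-3.01)² + 2.29² + 0.19² + (-4.07)²) = √(0.2116 + 9.0601 + 5.2441 + 0.0361 + 16.5649) = √31.1168.
cos θ = (u·v)/(|u||v|) = -4.2306/(√22.1356·√31.1168) ≈ -0.1612
Cosine distance = 1 - cos θ ≈ 1 - (-0.1612) = 1.1612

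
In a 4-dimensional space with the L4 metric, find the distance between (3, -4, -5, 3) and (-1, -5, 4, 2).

(Σ|x_i - y_i|^4)^(1/4) = (|3 - (-1)|^4 + |-4 - (-5)|^4 + |-5 - 4|^4 + |3 - 2|^4)^(1/4)
= (4^4 + 1^4 + 9^4 + 1^4)^(1/4) = (256 + 1 + 6561 + 1)^(1/4) = (6819)^(1/4) ≈ 9.0872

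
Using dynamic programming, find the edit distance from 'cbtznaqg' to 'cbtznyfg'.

Let D[i][j] be the edit distance between the first i characters of 'cbtznaqg' and the first j characters of 'cbtznyfg', with D[i][0] = i, D[0][j] = j, and D[i][j] = D[i-1][j-1] if the characters match, else 1 + min(D[i-1][j], D[i][j-1], D[i-1][j-1]). Filling the table (rows: prefixes of 'cbtznaqg', columns: prefixes of 'cbtznyfg'):
     ε  c  b  t  z  n  y  f  g
  ε  0  1  2  3  4  5  6  7  8
  c  1  0  1  2  3  4  5  6  7
  b  2  1  0  1  2  3  4  5  6
  t  3  2  1  0  1  2  3  4  5
  z  4  3  2  1  0  1  2  3  4
  n  5  4  3  2  1  0  1  2  3
  a  6  5  4  3  2  1  1  2  3
  q  7  6  5  4  3  2  2  2  3
  g  8  7  6  5  4  3  3  3  2
The bottom-right entry gives D[8][8] = 2, so no sequence of fewer than 2 edits works. Backtracking through the table gives one optimal edit sequence (2 edits):
  cbtznaqg → cbtznyqg (sub a→y @6)
  cbtznyqg → cbtznyfg (sub q→f @7)
Edit distance = 2.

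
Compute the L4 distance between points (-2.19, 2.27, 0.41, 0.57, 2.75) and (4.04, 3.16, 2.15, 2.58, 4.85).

(Σ|x_i - y_i|^4)^(1/4) = (|-2.19 - 4.04|^4 + |2.27 - 3.16|^4 + |0.41 - 2.15|^4 + |0.57 - 2.58|^4 + |2.75 - 4.85|^4)^(1/4)
= (6.23^4 + 0.89^4 + 1.74^4 + 2.01^4 + 2.1^4)^(1/4) ≈ (1506.4412 + 0.6274 + 9.1664 + 16.3224 + 19.4481)^(1/4) = (1552.0055)^(1/4) ≈ 6.2766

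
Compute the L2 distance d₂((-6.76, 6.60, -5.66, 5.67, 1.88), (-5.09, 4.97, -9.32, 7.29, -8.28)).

√(Σ(x_i - y_i)²) = √((-6.76 - (-5.09))² + (6.6 - 4.97)² + (-5.66 - (-9.32))² + (5.67 - 7.29)² + (1.88 - (-8.28))²)
= √((-1.67)² + 1.63² + 3.66² + (-1.62)² + 10.16²) = √(2.7889 + 2.6569 + 13.3956 + 2.6244 + 103.2256) = √124.6914 ≈ 11.1665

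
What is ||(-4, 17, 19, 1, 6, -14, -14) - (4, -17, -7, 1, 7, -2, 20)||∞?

max(|x_i - y_i|) = max(|-4 - 4|, |17 - (-17)|, |19 - (-7)|, |1 - 1|, |6 - 7|, |-14 - (-2)|, |-14 - 20|) = max(8, 34, 26, 0, 1, 12, 34) = 34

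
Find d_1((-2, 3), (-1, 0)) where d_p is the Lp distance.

Σ|x_i - y_i| = |-2 - (-1)| + |3 - 0| = 1 + 3 = 4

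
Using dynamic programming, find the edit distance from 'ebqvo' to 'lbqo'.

Let D[i][j] be the edit distance between the first i characters of 'ebqvo' and the first j characters of 'lbqo', with D[i][0] = i, D[0][j] = j, and D[i][j] = D[i-1][j-1] if the characters match, else 1 + min(D[i-1][j], D[i][j-1], D[i-1][j-1]). Filling the table (rows: prefixes of 'ebqvo', columns: prefixes of 'lbqo'):
     ε  l  b  q  o
  ε  0  1  2  3  4
  e  1  1  2  3  4
  b  2  2  1  2  3
  q  3  3  2  1  2
  v  4  4  3  2  2
  o  5  5  4  3  2
The bottom-right entry gives D[5][4] = 2, so no sequence of fewer than 2 edits works. Backtracking through the table gives one optimal edit sequence (2 edits):
  ebqvo → lbqvo (sub e→l @1)
  lbqvo → lbqo (del v @4)
Edit distance = 2.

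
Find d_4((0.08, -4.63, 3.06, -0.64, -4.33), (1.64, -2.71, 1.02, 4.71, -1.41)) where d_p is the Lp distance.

(Σ|x_i - y_i|^4)^(1/4) = (|0.08 - 1.64|^4 + |-4.63 - (-2.71)|^4 + |3.06 - 1.02|^4 + |-0.64 - 4.71|^4 + |-4.33 - (-1.41)|^4)^(1/4)
= (1.56^4 + 1.92^4 + 2.04^4 + 5.35^4 + 2.92^4)^(1/4) ≈ (5.9224 + 13.5895 + 17.3189 + 819.2475 + 72.6995)^(1/4) = (928.7778)^(1/4) ≈ 5.5205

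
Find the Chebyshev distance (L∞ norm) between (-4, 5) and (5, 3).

max(|x_i - y_i|) = max(|-4 - 5|, |5 - 3|) = max(9, 2) = 9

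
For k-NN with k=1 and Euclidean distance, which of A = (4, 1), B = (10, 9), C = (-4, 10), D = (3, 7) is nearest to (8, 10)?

Distances: d(A) ≈ 9.8489, d(B) ≈ 2.2361, d(C) = 12, d(D) ≈ 5.831. Nearest: B = (10, 9) with distance 2.2361.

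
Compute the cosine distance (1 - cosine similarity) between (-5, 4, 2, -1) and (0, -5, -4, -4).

With u = (-5, 4, 2, -1), v = (0, -5, -4, -4):
u·v = (-5)·0 + 4·(-5) + 2·(-4) + (-1)·(-4) = 0 + (-20) + (-8) + 4 = -24.
|u| = √((-5)² + 4² + 2² + (-1)²) = √46, |v| = √(0² + (-5)² + (-4)² + (-4)²) = √57, so |u||v| = √(46·57) = √2622.
cos θ = (u·v)/(|u||v|) = -24/√2622 ≈ -0.4687
Cosine distance = 1 - cos θ ≈ 1 - (-0.4687) = 1.4687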